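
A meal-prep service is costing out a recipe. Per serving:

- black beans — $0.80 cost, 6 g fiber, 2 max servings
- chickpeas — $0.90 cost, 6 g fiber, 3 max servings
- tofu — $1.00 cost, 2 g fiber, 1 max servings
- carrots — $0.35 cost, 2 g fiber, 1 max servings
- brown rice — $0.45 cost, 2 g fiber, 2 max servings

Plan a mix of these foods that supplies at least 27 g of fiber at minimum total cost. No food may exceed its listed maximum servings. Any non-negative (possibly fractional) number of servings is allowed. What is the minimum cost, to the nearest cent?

$3.85

Cost per g of fiber: black beans $0.1333, chickpeas $0.1500, carrots $0.1750, brown rice $0.2250, tofu $0.5000.
Take 2 servings of black beans: +12.0 g fiber for $1.60 (total $1.60, still need 15.0 g).
Take 2.5 servings of chickpeas: +15.0 g fiber for $2.25 (total $3.85, still need 0.0 g).
Filling from the cheapest source first is optimal under one linear minimum: $3.85.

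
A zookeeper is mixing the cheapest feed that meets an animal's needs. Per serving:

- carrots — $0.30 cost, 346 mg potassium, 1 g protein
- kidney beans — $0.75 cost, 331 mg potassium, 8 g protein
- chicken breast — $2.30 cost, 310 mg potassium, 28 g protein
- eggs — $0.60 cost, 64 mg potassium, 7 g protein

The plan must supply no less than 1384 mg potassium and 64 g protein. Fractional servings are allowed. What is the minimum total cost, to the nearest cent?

$5.52

Two binding constraints pin down two serving amounts, so the optimal mix uses at most two foods. The candidates are each food alone (scaled to the tighter of potassium/protein) and each pair with both constraints tight.
carrots only: max(1384/346, 64/1) = 64 servings → $19.20.
kidney beans only: max(1384/331, 64/8) = 8 servings → $6.00.
chicken breast only: max(1384/310, 64/28) = 4.465 servings → $10.27.
eggs only: max(1384/64, 64/7) = 21.62 servings → $12.97.
carrots + kidney beans with both targets exact would need a negative amount; discard.
carrots + chicken breast with both tight: 2.017 servings and 2.214 servings → $5.70.
carrots + eggs with both tight: 2.372 servings and 8.804 servings → $5.99.
kidney beans + chicken breast with both tight: 2.786 servings and 1.49 servings → $5.52.
kidney beans + eggs with both tight: 3.098 servings and 5.602 servings → $5.68.
chicken breast + eggs with both targets exact would need a negative amount; discard.
Cheapest feasible corner: $5.52.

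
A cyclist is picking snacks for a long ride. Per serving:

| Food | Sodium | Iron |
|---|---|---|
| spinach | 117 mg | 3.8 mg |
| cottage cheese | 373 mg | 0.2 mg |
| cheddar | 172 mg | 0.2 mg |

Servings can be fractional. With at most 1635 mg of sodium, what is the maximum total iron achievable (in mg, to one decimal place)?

53.1 mg

Iron per mg sodium: spinach 0.03248, cheddar 0.001163, cottage cheese 0.0005362.
With no serving limits, spend the whole sodium allowance on spinach: 1635 mg / 117 mg × 3.8 mg = 53.1 mg.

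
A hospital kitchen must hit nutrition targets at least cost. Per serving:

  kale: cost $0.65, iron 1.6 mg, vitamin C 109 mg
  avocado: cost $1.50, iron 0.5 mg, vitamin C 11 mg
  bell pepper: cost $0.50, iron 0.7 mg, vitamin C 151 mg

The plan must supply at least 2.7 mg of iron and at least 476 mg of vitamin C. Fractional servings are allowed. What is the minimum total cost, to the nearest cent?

$1.71

Two binding constraints pin down two serving amounts, so the optimal mix uses at most two foods. The candidates are each food alone (scaled to the tighter of iron/vitamin C) and each pair with both constraints tight.
kale only: max(2.7/1.6, 476/109) = 4.367 servings → $2.84.
avocado only: max(2.7/0.5, 476/11) = 43.27 servings → $64.91.
bell pepper only: max(2.7/0.7, 476/151) = 3.857 servings → $1.93.
kale + avocado with both targets exact would need a negative amount; discard.
kale + bell pepper with both tight: 0.4507 servings and 2.827 servings → $1.71.
avocado + bell pepper with both tight: 1.099 servings and 3.072 servings → $3.18.
Cheapest feasible corner: $1.71.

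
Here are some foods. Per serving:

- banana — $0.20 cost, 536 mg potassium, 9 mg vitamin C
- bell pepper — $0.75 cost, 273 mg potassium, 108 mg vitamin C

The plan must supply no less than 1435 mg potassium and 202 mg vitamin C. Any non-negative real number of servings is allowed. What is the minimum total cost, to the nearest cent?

$1.65

Check every corner: each single food scaled to meet both minima, and each pair solved so both constraints bind.
banana only: max(1435/536, 202/9) = 22.44 servings → $4.49.
bell pepper only: max(1435/273, 202/108) = 5.256 servings → $3.94.
banana + bell pepper with both tight: 1.801 servings and 1.72 servings → $1.65.
Cheapest feasible corner: $1.65.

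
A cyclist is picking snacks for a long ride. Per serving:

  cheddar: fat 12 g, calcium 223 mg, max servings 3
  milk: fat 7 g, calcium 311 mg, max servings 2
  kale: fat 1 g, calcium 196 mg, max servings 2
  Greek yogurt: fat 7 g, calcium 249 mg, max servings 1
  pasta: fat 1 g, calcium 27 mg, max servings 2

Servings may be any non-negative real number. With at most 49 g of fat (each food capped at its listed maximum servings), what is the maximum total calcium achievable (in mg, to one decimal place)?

Calcium per g fat: kale 196, milk 44.43, Greek yogurt 35.57, pasta 27, cheddar 18.58.
Take 2 servings of kale: uses 2 g fat, +392.0 mg calcium (running total 392.0 mg).
Take 2 servings of milk: uses 14 g fat, +622.0 mg calcium (running total 1014.0 mg).
Take 1 serving of Greek yogurt: uses 7 g fat, +249.0 mg calcium (running total 1263.0 mg).
Take 2 servings of pasta: uses 2 g fat, +54.0 mg calcium (running total 1317.0 mg).
Take 2 servings of cheddar: uses 24 g fat, +446.0 mg calcium (running total 1763.0 mg).
Filling greedily by calcium-per-g fat is optimal for one linear limit, giving 1763.0 mg.

1763.0 mg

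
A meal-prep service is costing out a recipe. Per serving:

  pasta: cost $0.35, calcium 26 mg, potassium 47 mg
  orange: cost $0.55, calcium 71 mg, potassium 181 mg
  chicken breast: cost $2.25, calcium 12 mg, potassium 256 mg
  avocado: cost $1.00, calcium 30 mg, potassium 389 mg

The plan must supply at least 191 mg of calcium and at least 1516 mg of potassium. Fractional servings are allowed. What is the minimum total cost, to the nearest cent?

$4.01

Compare the cost at each extreme point of the feasible region.
pasta only: max(191/26, 1516/47) = 32.26 servings → $11.29.
orange only: max(191/71, 1516/181) = 8.376 servings → $4.61.
chicken breast only: max(191/12, 1516/256) = 15.92 servings → $35.81.
avocado only: max(191/30, 1516/389) = 6.367 servings → $6.37.
pasta + orange: the both-tight solution has a negative serving — not a feasible corner.
pasta + chicken breast with both tight: 5.04 servings and 4.997 servings → $13.01.
pasta + avocado with both tight: 3.311 servings and 3.497 servings → $4.66.
orange + chicken breast with both tight: 1.919 servings and 4.565 servings → $11.33.
orange + avocado with both tight: 1.299 servings and 3.293 servings → $4.01.
chicken breast + avocado: the both-tight solution has a negative serving — not a feasible corner.
Cheapest feasible corner: $4.01.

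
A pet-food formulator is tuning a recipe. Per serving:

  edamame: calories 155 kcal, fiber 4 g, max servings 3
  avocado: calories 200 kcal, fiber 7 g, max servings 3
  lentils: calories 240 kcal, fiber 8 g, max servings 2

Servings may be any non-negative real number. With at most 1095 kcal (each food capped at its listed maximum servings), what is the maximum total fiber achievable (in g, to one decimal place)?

37.4 g

Fiber per kcal: avocado 0.035, lentils 0.03333, edamame 0.02581.
Take 3 servings of avocado: uses 600 kcal, +21.0 g fiber (running total 21.0 g).
Take 2 servings of lentils: uses 480 kcal, +16.0 g fiber (running total 37.0 g).
Take 0.09677 servings of edamame: uses 15 kcal, +0.4 g fiber (running total 37.4 g).
Filling greedily by fiber-per-kcal is optimal for one linear limit, giving 37.4 g.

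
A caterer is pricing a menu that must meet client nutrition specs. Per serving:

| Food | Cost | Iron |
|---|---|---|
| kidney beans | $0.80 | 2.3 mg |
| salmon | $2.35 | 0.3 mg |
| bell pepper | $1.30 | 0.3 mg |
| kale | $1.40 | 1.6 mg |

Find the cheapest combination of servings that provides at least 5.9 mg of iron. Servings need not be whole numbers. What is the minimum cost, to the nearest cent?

$2.05

Cost per mg of iron: kidney beans $0.3478, kale $0.8750, bell pepper $4.3333, salmon $7.8333.
With no serving limits, use only kidney beans: 5.9 mg / 2.3 mg = 2.565 servings × $0.80 = $2.05.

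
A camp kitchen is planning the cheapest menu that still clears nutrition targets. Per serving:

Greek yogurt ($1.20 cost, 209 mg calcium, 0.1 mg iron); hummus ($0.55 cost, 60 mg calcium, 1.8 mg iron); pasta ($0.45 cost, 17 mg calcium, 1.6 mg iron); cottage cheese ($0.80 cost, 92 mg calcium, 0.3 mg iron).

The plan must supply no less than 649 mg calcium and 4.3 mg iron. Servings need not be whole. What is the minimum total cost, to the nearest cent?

$4.19

An LP optimum is at a vertex; with two nutrient constraints at most two foods are used. Check each candidate.
Greek yogurt only: max(649/209, 4.3/0.1) = 43 servings → $51.60.
hummus only: max(649/60, 4.3/1.8) = 10.82 servings → $5.95.
pasta only: max(649/17, 4.3/1.6) = 38.18 servings → $17.18.
cottage cheese only: max(649/92, 4.3/0.3) = 14.33 servings → $11.47.
Greek yogurt + hummus with both tight: 2.459 servings and 2.252 servings → $4.19.
Greek yogurt + pasta with both tight: 2.901 servings and 2.506 servings → $4.61.
Greek yogurt + cottage cheese: the both-tight solution has a negative serving — not a feasible corner.
hummus + pasta: intersection lies outside the first quadrant.
hummus + cottage cheese with both tight: 1.361 servings and 6.167 servings → $5.68.
pasta + cottage cheese with both tight: 1.414 servings and 6.793 servings → $6.07.
The minimum over all feasible corners is $4.19.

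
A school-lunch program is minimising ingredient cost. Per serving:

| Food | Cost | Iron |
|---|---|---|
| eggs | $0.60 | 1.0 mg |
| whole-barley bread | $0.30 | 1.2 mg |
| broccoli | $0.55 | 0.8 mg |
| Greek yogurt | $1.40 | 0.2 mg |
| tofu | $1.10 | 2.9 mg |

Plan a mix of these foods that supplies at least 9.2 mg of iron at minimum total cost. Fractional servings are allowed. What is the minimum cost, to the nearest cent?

Cost per mg of iron: whole-barley bread $0.2500, tofu $0.3793, eggs $0.6000, broccoli $0.6875, Greek yogurt $7.0000.
With no serving limits, use only whole-barley bread: 9.2 mg / 1.2 mg = 7.667 servings × $0.30 = $2.30.

$2.30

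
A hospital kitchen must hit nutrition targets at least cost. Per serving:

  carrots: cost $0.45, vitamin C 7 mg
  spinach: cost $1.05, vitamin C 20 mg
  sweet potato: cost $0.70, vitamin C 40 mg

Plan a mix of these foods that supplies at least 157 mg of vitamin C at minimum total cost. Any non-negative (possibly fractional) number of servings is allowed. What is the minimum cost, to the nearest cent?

$2.75

Cost per mg of vitamin C: sweet potato $0.0175, spinach $0.0525, carrots $0.0643.
With no serving limits, use only sweet potato: 157 mg / 40 mg = 3.925 servings × $0.70 = $2.75.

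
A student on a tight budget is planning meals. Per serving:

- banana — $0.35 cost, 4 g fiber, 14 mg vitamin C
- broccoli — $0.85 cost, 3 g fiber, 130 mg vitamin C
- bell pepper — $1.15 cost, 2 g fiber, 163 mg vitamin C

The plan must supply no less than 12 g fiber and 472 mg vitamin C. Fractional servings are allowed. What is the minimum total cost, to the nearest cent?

A basic optimal solution has at most two foods positive. Try each food alone and each pair with both targets met exactly.
banana only: max(12/4, 472/14) = 33.71 servings → $11.80.
broccoli only: max(12/3, 472/130) = 4 servings → $3.40.
bell pepper only: max(12/2, 472/163) = 6 servings → $6.90.
banana + broccoli with both tight: 0.3013 servings and 3.598 servings → $3.16.
banana + bell pepper with both tight: 1.622 servings and 2.756 servings → $3.74.
broccoli + bell pepper: the both-tight solution has a negative serving — not a feasible corner.
Cheapest feasible corner: $3.16.

$3.16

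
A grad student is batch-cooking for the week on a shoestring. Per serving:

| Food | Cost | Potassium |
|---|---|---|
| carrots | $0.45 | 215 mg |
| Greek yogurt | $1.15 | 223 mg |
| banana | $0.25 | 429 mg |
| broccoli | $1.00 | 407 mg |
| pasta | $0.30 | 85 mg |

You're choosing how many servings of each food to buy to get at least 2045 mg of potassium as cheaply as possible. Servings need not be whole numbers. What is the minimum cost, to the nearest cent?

$1.19

Cost per mg of potassium: banana $0.0006, carrots $0.0021, broccoli $0.0025, pasta $0.0035, Greek yogurt $0.0052.
With no serving limits, use only banana: 2045 mg / 429 mg = 4.767 servings × $0.25 = $1.19.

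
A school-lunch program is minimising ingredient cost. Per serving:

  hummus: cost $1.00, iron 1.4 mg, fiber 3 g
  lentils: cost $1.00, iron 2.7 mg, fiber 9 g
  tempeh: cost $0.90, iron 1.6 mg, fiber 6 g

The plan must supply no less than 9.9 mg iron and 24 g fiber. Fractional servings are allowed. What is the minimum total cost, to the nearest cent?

Minimising a linear cost over {iron ≥ 9.9, fiber ≥ 24, servings ≥ 0} — the optimum is at a vertex, using one or two foods.
hummus only: max(9.9/1.4, 24/3) = 8 servings → $8.00.
lentils only: max(9.9/2.7, 24/9) = 3.667 servings → $3.67.
tempeh only: max(9.9/1.6, 24/6) = 6.188 servings → $5.57.
hummus + lentils with both tight: 5.4 servings and 0.8667 servings → $6.27.
hummus + tempeh with both tight: 5.833 servings and 1.083 servings → $6.81.
lentils + tempeh: intersection lies outside the first quadrant.
The minimum over all feasible corners is $3.67.

$3.67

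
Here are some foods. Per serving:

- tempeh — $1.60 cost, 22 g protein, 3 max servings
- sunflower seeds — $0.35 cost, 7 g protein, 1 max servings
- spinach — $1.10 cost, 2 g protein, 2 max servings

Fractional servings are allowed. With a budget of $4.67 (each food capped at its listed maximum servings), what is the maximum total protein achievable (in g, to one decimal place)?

Protein per dollar: sunflower seeds 20, tempeh 13.75, spinach 1.818.
Take 1 serving of sunflower seeds: spends $0.35, +7.0 g protein (running total 7.0 g).
Take 2.7 servings of tempeh: spends $4.32, +59.4 g protein (running total 66.4 g).
Greedy by best ratio exhausts the cost allowance optimally: 66.4 g.

66.4 g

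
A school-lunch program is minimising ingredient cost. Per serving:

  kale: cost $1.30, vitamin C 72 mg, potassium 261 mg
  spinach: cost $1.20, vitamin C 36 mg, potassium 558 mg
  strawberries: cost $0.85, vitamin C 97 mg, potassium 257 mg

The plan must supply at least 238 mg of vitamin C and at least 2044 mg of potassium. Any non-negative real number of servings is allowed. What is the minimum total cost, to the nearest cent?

Compare the cost at each extreme point of the feasible region.
kale only: max(238/72, 2044/261) = 7.831 servings → $10.18.
spinach only: max(238/36, 2044/558) = 6.611 servings → $7.93.
strawberries only: max(238/97, 2044/257) = 7.953 servings → $6.76.
kale + spinach with both tight: 1.924 servings and 2.763 servings → $5.82.
kale + strawberries: the both-tight solution has a negative serving — not a feasible corner.
spinach + strawberries with both tight: 3.055 servings and 1.32 servings → $4.79.
The minimum over all feasible corners is $4.79.

$4.79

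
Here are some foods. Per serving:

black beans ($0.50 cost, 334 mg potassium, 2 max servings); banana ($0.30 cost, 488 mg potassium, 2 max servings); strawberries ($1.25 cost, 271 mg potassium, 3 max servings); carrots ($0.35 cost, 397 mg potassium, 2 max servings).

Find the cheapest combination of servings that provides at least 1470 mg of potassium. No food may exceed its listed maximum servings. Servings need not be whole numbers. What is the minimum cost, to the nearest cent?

Cost per mg of potassium: banana $0.0006, carrots $0.0009, black beans $0.0015, strawberries $0.0046.
Take 2 servings of banana: +976.0 mg potassium for $0.60 (total $0.60, still need 494.0 mg).
Take 1.244 servings of carrots: +494.0 mg potassium for $0.44 (total $1.04, still need 0.0 mg).
Filling from the cheapest source first is optimal under one linear minimum: $1.04.

$1.04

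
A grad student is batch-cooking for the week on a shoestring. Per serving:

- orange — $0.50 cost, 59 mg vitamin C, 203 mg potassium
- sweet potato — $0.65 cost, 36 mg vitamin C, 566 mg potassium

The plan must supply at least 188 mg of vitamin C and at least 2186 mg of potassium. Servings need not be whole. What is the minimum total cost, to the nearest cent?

For a min-cost LP with two ≥-constraints, a basic feasible solution has at most two positive variables.
orange only: max(188/59, 2186/203) = 10.77 servings → $5.38.
sweet potato only: max(188/36, 2186/566) = 5.222 servings → $3.39.
orange + sweet potato with both tight: 1.062 servings and 3.481 servings → $2.79.
The minimum over all feasible corners is $2.79.

$2.79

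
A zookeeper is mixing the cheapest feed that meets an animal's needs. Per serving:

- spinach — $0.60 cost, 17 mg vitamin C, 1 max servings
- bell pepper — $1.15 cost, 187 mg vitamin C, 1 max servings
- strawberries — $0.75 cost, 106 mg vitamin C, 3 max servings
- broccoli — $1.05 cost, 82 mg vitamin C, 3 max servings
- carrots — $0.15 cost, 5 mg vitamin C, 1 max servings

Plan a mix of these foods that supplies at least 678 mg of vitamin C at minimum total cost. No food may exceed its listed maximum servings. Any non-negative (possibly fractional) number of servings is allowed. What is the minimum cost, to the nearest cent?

$5.62

Cost per mg of vitamin C: bell pepper $0.0061, strawberries $0.0071, broccoli $0.0128, carrots $0.0300, spinach $0.0353.
Take 1 serving of bell pepper: +187.0 mg vitamin C for $1.15 (total $1.15, still need 491.0 mg).
Take 3 servings of strawberries: +318.0 mg vitamin C for $2.25 (total $3.40, still need 173.0 mg).
Take 2.11 servings of broccoli: +173.0 mg vitamin C for $2.22 (total $5.62, still need 0.0 mg).
Greedy by cheapest-per-mg is optimal for a single linear constraint, so the minimum cost is $5.62.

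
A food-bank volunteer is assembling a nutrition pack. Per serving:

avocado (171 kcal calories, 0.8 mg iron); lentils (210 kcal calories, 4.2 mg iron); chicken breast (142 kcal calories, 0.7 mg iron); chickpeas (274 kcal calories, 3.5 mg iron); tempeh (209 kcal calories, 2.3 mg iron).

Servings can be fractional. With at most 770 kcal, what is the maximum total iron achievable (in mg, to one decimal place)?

15.4 mg

Iron per kcal: lentils 0.02, chickpeas 0.01277, tempeh 0.011, chicken breast 0.00493, avocado 0.004678.
With no serving limits, spend the whole calories allowance on lentils: 770 kcal / 210 kcal × 4.2 mg = 15.4 mg.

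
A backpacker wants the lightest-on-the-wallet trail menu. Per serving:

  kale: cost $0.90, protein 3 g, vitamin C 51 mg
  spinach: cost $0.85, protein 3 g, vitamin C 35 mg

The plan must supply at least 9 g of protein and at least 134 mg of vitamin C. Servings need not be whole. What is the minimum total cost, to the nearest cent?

$2.64

Two binding constraints pin down two serving amounts, so the optimal mix uses at most two foods. The candidates are each food alone (scaled to the tighter of protein/vitamin C) and each pair with both constraints tight.
kale only: max(9/3, 134/51) = 3 servings → $2.70.
spinach only: max(9/3, 134/35) = 3.829 servings → $3.25.
kale + spinach with both tight: 1.812 servings and 1.188 servings → $2.64.
Cheapest feasible corner: $2.64.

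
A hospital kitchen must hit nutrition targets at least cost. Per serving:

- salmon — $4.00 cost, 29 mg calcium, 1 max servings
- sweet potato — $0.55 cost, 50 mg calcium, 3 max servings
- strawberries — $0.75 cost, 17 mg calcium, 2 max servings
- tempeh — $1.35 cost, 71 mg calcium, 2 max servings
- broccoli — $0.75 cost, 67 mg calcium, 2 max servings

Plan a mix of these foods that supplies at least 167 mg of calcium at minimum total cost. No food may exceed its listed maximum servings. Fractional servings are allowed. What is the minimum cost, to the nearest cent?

$1.84

Cost per mg of calcium: sweet potato $0.0110, broccoli $0.0112, tempeh $0.0190, strawberries $0.0441, salmon $0.1379.
Take 3 servings of sweet potato: +150.0 mg calcium for $1.65 (total $1.65, still need 17.0 mg).
Take 0.2537 servings of broccoli: +17.0 mg calcium for $0.19 (total $1.84, still need 0.0 mg).
Filling from the cheapest source first is optimal under one linear minimum: $1.84.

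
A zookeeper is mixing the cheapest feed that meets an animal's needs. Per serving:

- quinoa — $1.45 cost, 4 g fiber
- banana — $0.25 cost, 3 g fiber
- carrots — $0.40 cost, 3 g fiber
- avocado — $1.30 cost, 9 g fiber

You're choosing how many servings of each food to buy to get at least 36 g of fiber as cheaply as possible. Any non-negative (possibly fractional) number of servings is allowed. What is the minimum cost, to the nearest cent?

Cost per g of fiber: banana $0.0833, carrots $0.1333, avocado $0.1444, quinoa $0.3625.
With no serving limits, use only banana: 36 g / 3 g = 12 servings × $0.25 = $3.00.

$3.00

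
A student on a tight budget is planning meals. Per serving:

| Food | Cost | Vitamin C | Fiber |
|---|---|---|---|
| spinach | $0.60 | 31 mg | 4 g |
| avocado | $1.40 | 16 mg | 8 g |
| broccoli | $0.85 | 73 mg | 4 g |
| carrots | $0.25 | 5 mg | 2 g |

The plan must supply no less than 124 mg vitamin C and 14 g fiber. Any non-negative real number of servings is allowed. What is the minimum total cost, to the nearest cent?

Check every corner: each single food scaled to meet both minima, and each pair solved so both constraints bind.
spinach only: max(124/31, 14/4) = 4 servings → $2.40.
avocado only: max(124/16, 14/8) = 7.75 servings → $10.85.
broccoli only: max(124/73, 14/4) = 3.5 servings → $2.98.
carrots only: max(124/5, 14/2) = 24.8 servings → $6.20.
spinach + avocado: intersection lies outside the first quadrant.
spinach + broccoli with both tight: 3.131 servings and 0.369 servings → $2.19.
spinach + carrots: intersection lies outside the first quadrant.
avocado + broccoli with both tight: 1.012 servings and 1.477 servings → $2.67.
avocado + carrots: the both-tight solution has a negative serving — not a feasible corner.
broccoli + carrots with both tight: 1.413 servings and 4.175 servings → $2.24.
The minimum over all feasible corners is $2.19.

$2.19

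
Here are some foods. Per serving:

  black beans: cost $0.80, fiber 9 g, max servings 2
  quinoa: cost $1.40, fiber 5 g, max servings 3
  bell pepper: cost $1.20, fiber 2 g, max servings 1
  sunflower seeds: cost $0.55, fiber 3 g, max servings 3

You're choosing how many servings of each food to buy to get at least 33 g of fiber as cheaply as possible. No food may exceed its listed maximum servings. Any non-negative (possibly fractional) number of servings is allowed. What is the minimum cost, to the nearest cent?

$4.93

Cost per g of fiber: black beans $0.0889, sunflower seeds $0.1833, quinoa $0.2800, bell pepper $0.6000.
Take 2 servings of black beans: +18.0 g fiber for $1.60 (total $1.60, still need 15.0 g).
Take 3 servings of sunflower seeds: +9.0 g fiber for $1.65 (total $3.25, still need 6.0 g).
Take 1.2 servings of quinoa: +6.0 g fiber for $1.68 (total $4.93, still need 0.0 g).
Filling from the cheapest source first is optimal under one linear minimum: $4.93.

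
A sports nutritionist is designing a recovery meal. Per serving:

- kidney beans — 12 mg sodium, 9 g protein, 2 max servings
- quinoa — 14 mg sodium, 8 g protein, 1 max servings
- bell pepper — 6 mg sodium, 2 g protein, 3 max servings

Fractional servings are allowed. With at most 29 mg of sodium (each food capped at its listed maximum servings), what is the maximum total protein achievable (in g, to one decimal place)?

Protein per mg sodium: kidney beans 0.75, quinoa 0.5714, bell pepper 0.3333.
Take 2 servings of kidney beans: uses 24 mg sodium, +18.0 g protein (running total 18.0 g).
Take 0.3571 servings of quinoa: uses 5 mg sodium, +2.9 g protein (running total 20.9 g).
Filling greedily by protein-per-mg sodium is optimal for one linear limit, giving 20.9 g.

20.9 g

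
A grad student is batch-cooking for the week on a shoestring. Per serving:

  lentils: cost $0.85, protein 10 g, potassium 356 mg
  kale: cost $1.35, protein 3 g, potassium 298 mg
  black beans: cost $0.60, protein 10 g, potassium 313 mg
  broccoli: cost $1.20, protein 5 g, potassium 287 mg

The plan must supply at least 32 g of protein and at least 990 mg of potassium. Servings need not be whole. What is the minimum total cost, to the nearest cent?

$1.92

The cheapest plan sits at a corner of the feasible region — with two constraints it uses at most two foods.
lentils only: max(32/10, 990/356) = 3.2 servings → $2.72.
kale only: max(32/3, 990/298) = 10.67 servings → $14.40.
black beans only: max(32/10, 990/313) = 3.2 servings → $1.92.
broccoli only: max(32/5, 990/287) = 6.4 servings → $7.68.
lentils + kale: the both-tight solution has a negative serving — not a feasible corner.
lentils + black beans: intersection lies outside the first quadrant.
lentils + broccoli: intersection lies outside the first quadrant.
kale + black beans with both targets exact would need a negative amount; discard.
kale + broccoli with both targets exact would need a negative amount; discard.
black beans + broccoli: the both-tight solution has a negative serving — not a feasible corner.
Cheapest feasible corner: $1.92.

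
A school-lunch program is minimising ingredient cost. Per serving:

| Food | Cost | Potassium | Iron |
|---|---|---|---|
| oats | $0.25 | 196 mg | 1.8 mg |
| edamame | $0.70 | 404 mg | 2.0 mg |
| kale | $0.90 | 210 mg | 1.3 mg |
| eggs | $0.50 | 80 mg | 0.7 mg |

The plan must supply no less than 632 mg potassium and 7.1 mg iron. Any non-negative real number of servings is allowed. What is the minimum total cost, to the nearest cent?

Compare the cost at each extreme point of the feasible region.
oats only: max(632/196, 7.1/1.8) = 3.944 servings → $0.99.
edamame only: max(632/404, 7.1/2.0) = 3.55 servings → $2.48.
kale only: max(632/210, 7.1/1.3) = 5.462 servings → $4.92.
eggs only: max(632/80, 7.1/0.7) = 10.14 servings → $5.07.
oats + edamame: the both-tight solution has a negative serving — not a feasible corner.
oats + kale with both targets exact would need a negative amount; discard.
oats + eggs with both targets exact would need a negative amount; discard.
edamame + kale: intersection lies outside the first quadrant.
edamame + eggs: intersection lies outside the first quadrant.
kale + eggs: intersection lies outside the first quadrant.
Cheapest feasible corner: $0.99.

$0.99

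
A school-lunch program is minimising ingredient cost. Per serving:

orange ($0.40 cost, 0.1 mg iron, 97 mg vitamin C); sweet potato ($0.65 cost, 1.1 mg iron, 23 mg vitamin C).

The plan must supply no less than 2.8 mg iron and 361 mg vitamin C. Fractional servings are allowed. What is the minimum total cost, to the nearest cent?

orange only: max(2.8/0.1, 361/97) = 28 servings → $11.20.
sweet potato only: max(2.8/1.1, 361/23) = 15.7 servings → $10.20.
orange + sweet potato with both tight: 3.187 servings and 2.256 servings → $2.74.
Cheapest feasible corner: $2.74.

$2.74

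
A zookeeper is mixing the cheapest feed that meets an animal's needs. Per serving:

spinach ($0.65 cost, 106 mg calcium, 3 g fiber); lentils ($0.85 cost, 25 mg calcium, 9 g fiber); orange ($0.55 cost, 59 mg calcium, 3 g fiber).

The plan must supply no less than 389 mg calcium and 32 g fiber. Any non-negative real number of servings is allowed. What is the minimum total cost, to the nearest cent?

$4.15

An LP optimum is at a vertex; with two nutrient constraints at most two foods are used. Check each candidate.
spinach only: max(389/106, 32/3) = 10.67 servings → $6.93.
lentils only: max(389/25, 32/9) = 15.56 servings → $13.23.
orange only: max(389/59, 32/3) = 10.67 servings → $5.87.
spinach + lentils with both tight: 3.073 servings and 2.531 servings → $4.15.
spinach + orange: the both-tight solution has a negative serving — not a feasible corner.
lentils + orange with both tight: 1.581 servings and 5.923 servings → $4.60.
The minimum over all feasible corners is $4.15.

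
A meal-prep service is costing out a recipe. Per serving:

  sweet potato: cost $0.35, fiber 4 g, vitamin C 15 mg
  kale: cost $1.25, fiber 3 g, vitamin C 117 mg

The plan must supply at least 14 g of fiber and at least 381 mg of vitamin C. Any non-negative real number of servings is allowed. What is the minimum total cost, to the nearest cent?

$4.29

With two linear requirements the optimum uses one or two foods; enumerate the corners.
sweet potato only: max(14/4, 381/15) = 25.4 servings → $8.89.
kale only: max(14/3, 381/117) = 4.667 servings → $5.83.
sweet potato + kale with both tight: 1.17 servings and 3.106 servings → $4.29.
Cheapest feasible corner: $4.29.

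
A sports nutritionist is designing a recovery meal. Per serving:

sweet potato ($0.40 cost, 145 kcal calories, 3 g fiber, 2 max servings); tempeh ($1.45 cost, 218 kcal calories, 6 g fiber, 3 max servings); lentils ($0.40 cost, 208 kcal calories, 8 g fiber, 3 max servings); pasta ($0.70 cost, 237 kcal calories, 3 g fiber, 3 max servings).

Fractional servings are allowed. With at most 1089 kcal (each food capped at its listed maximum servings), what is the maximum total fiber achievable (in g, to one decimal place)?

Fiber per kcal: lentils 0.03846, tempeh 0.02752, sweet potato 0.02069, pasta 0.01266.
Take 3 servings of lentils: uses 624 kcal, +24.0 g fiber (running total 24.0 g).
Take 2.133 servings of tempeh: uses 465 kcal, +12.8 g fiber (running total 36.8 g).
Greedy by best ratio exhausts the calories allowance optimally: 36.8 g.

36.8 g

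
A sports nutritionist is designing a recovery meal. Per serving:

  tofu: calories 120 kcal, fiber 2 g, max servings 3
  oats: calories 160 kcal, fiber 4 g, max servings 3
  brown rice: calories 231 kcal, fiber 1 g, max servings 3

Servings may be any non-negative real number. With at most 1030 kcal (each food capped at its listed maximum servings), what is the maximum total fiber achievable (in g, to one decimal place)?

Fiber per kcal: oats 0.025, tofu 0.01667, brown rice 0.004329.
Take 3 servings of oats: uses 480 kcal, +12.0 g fiber (running total 12.0 g).
Take 3 servings of tofu: uses 360 kcal, +6.0 g fiber (running total 18.0 g).
Take 0.8225 servings of brown rice: uses 190 kcal, +0.8 g fiber (running total 18.8 g).
Greedy by best ratio exhausts the calories allowance optimally: 18.8 g.

18.8 g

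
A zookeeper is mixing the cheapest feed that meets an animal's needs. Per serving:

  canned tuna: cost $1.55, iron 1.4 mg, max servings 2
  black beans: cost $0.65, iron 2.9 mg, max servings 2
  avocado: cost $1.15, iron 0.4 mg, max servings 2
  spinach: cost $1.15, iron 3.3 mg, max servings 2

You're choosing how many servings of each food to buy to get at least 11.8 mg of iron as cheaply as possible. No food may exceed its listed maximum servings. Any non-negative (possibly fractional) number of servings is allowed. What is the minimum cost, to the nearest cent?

$3.39

Cost per mg of iron: black beans $0.2241, spinach $0.3485, canned tuna $1.1071, avocado $2.8750.
Take 2 servings of black beans: +5.8 mg iron for $1.30 (total $1.30, still need 6.0 mg).
Take 1.818 servings of spinach: +6.0 mg iron for $2.09 (total $3.39, still need 0.0 mg).
Filling from the cheapest source first is optimal under one linear minimum: $3.39.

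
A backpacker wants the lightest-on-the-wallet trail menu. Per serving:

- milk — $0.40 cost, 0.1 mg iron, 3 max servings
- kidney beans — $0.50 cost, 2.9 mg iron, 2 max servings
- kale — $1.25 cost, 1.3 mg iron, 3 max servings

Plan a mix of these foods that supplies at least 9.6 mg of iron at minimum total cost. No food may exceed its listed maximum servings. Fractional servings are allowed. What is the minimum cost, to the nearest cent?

$4.65

Cost per mg of iron: kidney beans $0.1724, kale $0.9615, milk $4.0000.
Take 2 servings of kidney beans: +5.8 mg iron for $1.00 (total $1.00, still need 3.8 mg).
Take 2.923 servings of kale: +3.8 mg iron for $3.65 (total $4.65, still need 0.0 mg).
Filling from the cheapest source first is optimal under one linear minimum: $4.65.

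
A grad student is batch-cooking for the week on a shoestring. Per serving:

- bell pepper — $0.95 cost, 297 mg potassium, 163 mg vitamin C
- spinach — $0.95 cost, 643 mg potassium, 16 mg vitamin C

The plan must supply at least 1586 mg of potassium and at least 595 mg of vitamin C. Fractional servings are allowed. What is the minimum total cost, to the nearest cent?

$4.17

Two binding constraints pin down two serving amounts, so the optimal mix uses at most two foods. The candidates are each food alone (scaled to the tighter of potassium/vitamin C) and each pair with both constraints tight.
bell pepper only: max(1586/297, 595/163) = 5.34 servings → $5.07.
spinach only: max(1586/643, 595/16) = 37.19 servings → $35.33.
bell pepper + spinach with both tight: 3.57 servings and 0.8176 servings → $4.17.
So the least-cost plan costs $4.17.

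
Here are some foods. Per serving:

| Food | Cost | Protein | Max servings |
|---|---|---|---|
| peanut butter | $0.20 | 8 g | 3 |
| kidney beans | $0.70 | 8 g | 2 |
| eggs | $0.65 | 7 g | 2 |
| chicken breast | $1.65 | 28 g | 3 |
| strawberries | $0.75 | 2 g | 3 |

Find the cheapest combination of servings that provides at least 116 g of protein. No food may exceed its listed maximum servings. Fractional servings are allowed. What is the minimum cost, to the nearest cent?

$6.25

Cost per g of protein: peanut butter $0.0250, chicken breast $0.0589, kidney beans $0.0875, eggs $0.0929, strawberries $0.3750.
Take 3 servings of peanut butter: +24.0 g protein for $0.60 (total $0.60, still need 92.0 g).
Take 3 servings of chicken breast: +84.0 g protein for $4.95 (total $5.55, still need 8.0 g).
Take 1 serving of kidney beans: +8.0 g protein for $0.70 (total $6.25, still need 0.0 g).
Filling from the cheapest source first is optimal under one linear minimum: $6.25.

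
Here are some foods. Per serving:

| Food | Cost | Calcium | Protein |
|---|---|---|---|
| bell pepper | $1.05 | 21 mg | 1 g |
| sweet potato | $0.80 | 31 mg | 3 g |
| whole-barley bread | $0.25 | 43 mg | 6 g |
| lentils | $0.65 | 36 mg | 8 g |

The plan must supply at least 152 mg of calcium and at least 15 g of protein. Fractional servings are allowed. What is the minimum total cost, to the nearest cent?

$0.88

A basic optimal solution has at most two foods positive. Try each food alone and each pair with both targets met exactly.
bell pepper only: max(152/21, 15/1) = 15 servings → $15.75.
sweet potato only: max(152/31, 15/3) = 5 servings → $4.00.
whole-barley bread only: max(152/43, 15/6) = 3.535 servings → $0.88.
lentils only: max(152/36, 15/8) = 4.222 servings → $2.74.
bell pepper + sweet potato: the both-tight solution has a negative serving — not a feasible corner.
bell pepper + whole-barley bread with both tight: 3.217 servings and 1.964 servings → $3.87.
bell pepper + lentils with both tight: 5.121 servings and 1.235 servings → $6.18.
sweet potato + whole-barley bread with both tight: 4.684 servings and 0.1579 servings → $3.79.
sweet potato + lentils with both tight: 4.829 servings and 0.06429 servings → $3.90.
whole-barley bread + lentils with both targets exact would need a negative amount; discard.
The minimum over all feasible corners is $0.88.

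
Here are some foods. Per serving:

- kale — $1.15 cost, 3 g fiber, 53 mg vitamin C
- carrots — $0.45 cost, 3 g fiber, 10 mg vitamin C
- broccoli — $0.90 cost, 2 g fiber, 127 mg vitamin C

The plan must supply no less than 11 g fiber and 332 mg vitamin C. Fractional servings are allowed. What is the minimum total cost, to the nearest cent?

kale only: max(11/3, 332/53) = 6.264 servings → $7.20.
carrots only: max(11/3, 332/10) = 33.2 servings → $14.94.
broccoli only: max(11/2, 332/127) = 5.5 servings → $4.95.
kale + carrots: intersection lies outside the first quadrant.
kale + broccoli with both tight: 2.665 servings and 1.502 servings → $4.42.
carrots + broccoli with both tight: 2.03 servings and 2.454 servings → $3.12.
Cheapest feasible corner: $3.12.

$3.12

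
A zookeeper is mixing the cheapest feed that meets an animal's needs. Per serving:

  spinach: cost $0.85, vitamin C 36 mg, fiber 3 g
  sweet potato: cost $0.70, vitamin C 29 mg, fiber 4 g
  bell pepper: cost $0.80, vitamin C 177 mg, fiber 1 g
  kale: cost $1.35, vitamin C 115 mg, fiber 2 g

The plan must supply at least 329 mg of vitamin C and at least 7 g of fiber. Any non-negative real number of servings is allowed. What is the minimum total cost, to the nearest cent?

$2.25

At the optimum either one food covers both requirements or two foods hit both targets exactly; no other combination can be cheaper.
spinach only: max(329/36, 7/3) = 9.139 servings → $7.77.
sweet potato only: max(329/29, 7/4) = 11.34 servings → $7.94.
bell pepper only: max(329/177, 7/1) = 7 servings → $5.60.
kale only: max(329/115, 7/2) = 3.5 servings → $4.72.
spinach + sweet potato with both targets exact would need a negative amount; discard.
spinach + bell pepper with both tight: 1.838 servings and 1.485 servings → $2.75.
spinach + kale with both tight: 0.5385 servings and 2.692 servings → $4.09.
sweet potato + bell pepper with both tight: 1.34 servings and 1.639 servings → $2.25.
sweet potato + kale with both tight: 0.3657 servings and 2.769 servings → $3.99.
bell pepper + kale with both targets exact would need a negative amount; discard.
So the least-cost plan costs $2.25.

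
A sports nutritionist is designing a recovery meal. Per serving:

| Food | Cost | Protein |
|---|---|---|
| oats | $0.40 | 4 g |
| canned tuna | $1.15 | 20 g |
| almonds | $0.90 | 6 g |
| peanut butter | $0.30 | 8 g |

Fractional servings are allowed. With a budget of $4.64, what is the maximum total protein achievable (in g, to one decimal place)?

123.7 g

Protein per dollar: peanut butter 26.67, canned tuna 17.39, oats 10, almonds 6.667.
With no serving limits, spend the whole cost allowance on peanut butter: $4.64 / $0.30 × 8 g = 123.7 g.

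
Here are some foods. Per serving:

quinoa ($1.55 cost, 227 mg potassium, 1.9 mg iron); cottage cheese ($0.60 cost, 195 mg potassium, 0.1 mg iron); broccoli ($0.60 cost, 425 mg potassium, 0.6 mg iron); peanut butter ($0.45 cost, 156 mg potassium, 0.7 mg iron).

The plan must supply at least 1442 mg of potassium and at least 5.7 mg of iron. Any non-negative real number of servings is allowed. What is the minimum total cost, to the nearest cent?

$3.79

This is a tiny linear program; its minimum lies at a vertex of the feasible set. List the vertices and price them.
quinoa only: max(1442/227, 5.7/1.9) = 6.352 servings → $9.85.
cottage cheese only: max(1442/195, 5.7/0.1) = 57 servings → $34.20.
broccoli only: max(1442/425, 5.7/0.6) = 9.5 servings → $5.70.
peanut butter only: max(1442/156, 5.7/0.7) = 9.244 servings → $4.16.
quinoa + cottage cheese with both tight: 2.781 servings and 4.157 servings → $6.81.
quinoa + broccoli with both tight: 2.32 servings and 2.154 servings → $4.89.
quinoa + peanut butter: intersection lies outside the first quadrant.
cottage cheese + broccoli: the both-tight solution has a negative serving — not a feasible corner.
cottage cheese + peanut butter with both tight: 0.9942 servings and 8.001 servings → $4.20.
broccoli + peanut butter with both tight: 0.5895 servings and 7.638 servings → $3.79.
Cheapest feasible corner: $3.79.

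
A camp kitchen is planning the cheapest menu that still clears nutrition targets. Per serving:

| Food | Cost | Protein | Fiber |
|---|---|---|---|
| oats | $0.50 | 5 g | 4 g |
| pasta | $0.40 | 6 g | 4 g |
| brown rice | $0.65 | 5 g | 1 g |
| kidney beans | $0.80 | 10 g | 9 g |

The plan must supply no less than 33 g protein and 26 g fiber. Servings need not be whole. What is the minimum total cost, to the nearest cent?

$2.43

With two linear requirements the optimum uses one or two foods; enumerate the corners.
oats only: max(33/5, 26/4) = 6.6 servings → $3.30.
pasta only: max(33/6, 26/4) = 6.5 servings → $2.60.
brown rice only: max(33/5, 26/1) = 26 servings → $16.90.
kidney beans only: max(33/10, 26/9) = 3.3 servings → $2.64.
oats + pasta with both tight: 6 servings and 0.5 servings → $3.20.
oats + brown rice with both tight: 6.467 servings and 0.1333 servings → $3.32.
oats + kidney beans: intersection lies outside the first quadrant.
pasta + brown rice: the both-tight solution has a negative serving — not a feasible corner.
pasta + kidney beans with both tight: 2.643 servings and 1.714 servings → $2.43.
brown rice + kidney beans with both tight: 1.057 servings and 2.771 servings → $2.90.
Cheapest feasible corner: $2.43.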